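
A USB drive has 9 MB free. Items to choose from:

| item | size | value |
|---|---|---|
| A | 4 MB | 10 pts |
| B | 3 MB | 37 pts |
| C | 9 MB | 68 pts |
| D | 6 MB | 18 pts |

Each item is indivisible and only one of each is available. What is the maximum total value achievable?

68 pts

Check high-value combinations within 9 MB:
- C: size 9, value 68
- B+D: size 3+6=9, value 37+18=55
- A+B: size 4+3=7, value 10+37=47
Best: 68 pts.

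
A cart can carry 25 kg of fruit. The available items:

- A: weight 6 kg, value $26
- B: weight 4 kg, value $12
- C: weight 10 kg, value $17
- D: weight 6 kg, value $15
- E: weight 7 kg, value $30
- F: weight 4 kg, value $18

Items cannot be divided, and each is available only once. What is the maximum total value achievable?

This is a 0/1 knapsack; check combinations near the capacity.
- A+D+E+F: weight 6+6+7+4=23, value 26+15+30+18=89
- A+B+E+F: weight 6+4+7+4=21, value 26+12+30+18=86
- A+B+D+E: weight 6+4+6+7=23, value 26+12+15+30=83
- B+C+E+F: weight 4+10+7+4=25, value 12+17+30+18=77
- B+D+E+F: weight 4+6+7+4=21, value 12+15+30+18=75
Best: $89.

$89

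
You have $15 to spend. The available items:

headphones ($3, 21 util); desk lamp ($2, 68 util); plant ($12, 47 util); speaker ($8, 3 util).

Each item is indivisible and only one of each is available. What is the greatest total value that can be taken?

115 util

Check high-value combinations within $15:
- desk lamp+plant: cost 2+12=14, value 68+47=115
- headphones+desk lamp+speaker: cost 3+2+8=13, value 21+68+3=92
- headphones+desk lamp: cost 3+2=5, value 21+68=89
- desk lamp+speaker: cost 2+8=10, value 68+3=71
- desk lamp: cost 2, value 68
Best: 115 util.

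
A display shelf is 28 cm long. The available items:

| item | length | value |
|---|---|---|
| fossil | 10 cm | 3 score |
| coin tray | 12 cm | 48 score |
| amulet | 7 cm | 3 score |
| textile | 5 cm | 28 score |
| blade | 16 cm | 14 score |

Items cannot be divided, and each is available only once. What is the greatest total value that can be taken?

79 score

Check high-value combinations within 28 cm:
- coin tray+amulet+textile: length 12+7+5=24, value 48+3+28=79
- fossil+coin tray+textile: length 10+12+5=27, value 3+48+28=79
- coin tray+textile: length 12+5=17, value 48+28=76
- coin tray+blade: length 12+16=28, value 48+14=62
Best: 79 score.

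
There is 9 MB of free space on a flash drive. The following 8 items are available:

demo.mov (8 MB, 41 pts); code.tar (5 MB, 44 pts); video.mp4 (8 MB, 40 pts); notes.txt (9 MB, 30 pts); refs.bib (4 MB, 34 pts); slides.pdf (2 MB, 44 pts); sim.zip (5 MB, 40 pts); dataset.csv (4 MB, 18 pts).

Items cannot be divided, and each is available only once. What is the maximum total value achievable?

Check high-value combinations within 9 MB:
- code.tar+slides.pdf: size 5+2=7, value 44+44=88
- slides.pdf+sim.zip: size 2+5=7, value 44+40=84
- refs.bib+slides.pdf: size 4+2=6, value 34+44=78
Best: 88 pts.

88 pts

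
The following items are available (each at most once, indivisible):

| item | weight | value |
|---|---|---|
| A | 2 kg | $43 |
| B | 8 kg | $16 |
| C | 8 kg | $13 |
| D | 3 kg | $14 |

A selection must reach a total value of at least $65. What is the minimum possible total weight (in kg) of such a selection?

Subsets with value ≥ 65, sorted by total weight:
- A+B+D: weight 13, value 73
- A+C+D: weight 13, value 70
- A+B+C: weight 18, value 72
- A+B+C+D: weight 21, value 86
Minimum weight: 13 kg.

13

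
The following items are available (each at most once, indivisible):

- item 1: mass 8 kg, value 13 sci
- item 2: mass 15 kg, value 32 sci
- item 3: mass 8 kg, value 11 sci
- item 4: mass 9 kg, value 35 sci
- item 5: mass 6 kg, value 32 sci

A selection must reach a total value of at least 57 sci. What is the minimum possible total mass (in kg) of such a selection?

Subsets with value ≥ 57, sorted by total mass:
- item 4+item 5: mass 15, value 67
- item 2+item 5: mass 21, value 64
- item 1+item 4+item 5: mass 23, value 80
Minimum mass: 15 kg.

15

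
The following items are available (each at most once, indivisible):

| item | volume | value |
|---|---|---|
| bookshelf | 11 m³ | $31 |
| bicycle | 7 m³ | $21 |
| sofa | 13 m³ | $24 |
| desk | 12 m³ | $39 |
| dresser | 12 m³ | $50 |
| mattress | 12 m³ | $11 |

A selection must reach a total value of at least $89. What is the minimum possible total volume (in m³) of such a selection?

24

Subsets with value ≥ 89, sorted by total volume:
- desk+dresser: volume 24, value 89
- bookshelf+bicycle+dresser: volume 30, value 102
- bookshelf+bicycle+desk: volume 30, value 91
- bicycle+desk+dresser: volume 31, value 110
Minimum volume: 24 m³.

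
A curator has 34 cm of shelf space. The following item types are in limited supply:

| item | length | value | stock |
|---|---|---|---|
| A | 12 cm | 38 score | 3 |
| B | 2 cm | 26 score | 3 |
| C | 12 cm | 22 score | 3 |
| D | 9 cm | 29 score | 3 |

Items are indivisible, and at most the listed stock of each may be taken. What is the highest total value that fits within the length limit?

Top feasible selections:
- 3×B + 3×D: length 33, value 165
- 2×A + 3×B: length 30, value 154
- 1×A + 2×B + 2×D: length 34, value 148
Best: 165 score.

165 score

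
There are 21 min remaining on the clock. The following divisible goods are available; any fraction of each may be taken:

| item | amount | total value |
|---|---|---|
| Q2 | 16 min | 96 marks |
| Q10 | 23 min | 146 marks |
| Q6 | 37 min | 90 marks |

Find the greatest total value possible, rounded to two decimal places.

133.30

Take in order of value per unit:
- Q10 (146/23 per unit): 21 of 23 → value 21×146/23 = 133.3043, running total 133.30
Total 133.30.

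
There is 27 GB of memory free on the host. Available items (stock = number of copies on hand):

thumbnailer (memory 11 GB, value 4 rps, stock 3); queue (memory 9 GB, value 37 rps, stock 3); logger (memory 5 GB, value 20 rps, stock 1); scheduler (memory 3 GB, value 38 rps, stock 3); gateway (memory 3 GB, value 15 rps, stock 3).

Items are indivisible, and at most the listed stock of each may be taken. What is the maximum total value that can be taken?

196 rps

Top feasible selections:
- 1×queue + 3×scheduler + 3×gateway: memory 27, value 196
- 2×queue + 3×scheduler: memory 27, value 188
- 1×queue + 1×logger + 3×scheduler + 1×gateway: memory 26, value 186
- 1×queue + 3×scheduler + 2×gateway: memory 24, value 181
Best: 196 rps.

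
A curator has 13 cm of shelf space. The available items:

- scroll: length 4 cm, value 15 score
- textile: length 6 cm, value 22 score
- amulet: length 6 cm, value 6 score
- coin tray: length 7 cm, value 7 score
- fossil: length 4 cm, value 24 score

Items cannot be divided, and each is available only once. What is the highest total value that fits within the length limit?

Check high-value combinations within 13 cm:
- textile+fossil: length 6+4=10, value 22+24=46
- scroll+fossil: length 4+4=8, value 15+24=39
- scroll+textile: length 4+6=10, value 15+22=37
- coin tray+fossil: length 7+4=11, value 7+24=31
Best: 46 score.

46 score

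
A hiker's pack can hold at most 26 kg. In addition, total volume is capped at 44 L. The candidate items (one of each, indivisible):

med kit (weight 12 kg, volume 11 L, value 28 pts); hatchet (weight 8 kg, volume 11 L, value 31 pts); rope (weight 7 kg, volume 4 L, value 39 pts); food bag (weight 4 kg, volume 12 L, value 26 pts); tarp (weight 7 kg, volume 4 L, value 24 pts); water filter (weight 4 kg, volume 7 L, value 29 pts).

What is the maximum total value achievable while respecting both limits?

125 pts

Feasible sets respecting both limits:
- hatchet+rope+food bag+water filter: weight 23, volume 34, value 125
- hatchet+rope+tarp+water filter: weight 26, volume 26, value 123
- hatchet+rope+food bag+tarp: weight 26, volume 31, value 120
- rope+food bag+tarp+water filter: weight 22, volume 27, value 118
Best: 125 pts.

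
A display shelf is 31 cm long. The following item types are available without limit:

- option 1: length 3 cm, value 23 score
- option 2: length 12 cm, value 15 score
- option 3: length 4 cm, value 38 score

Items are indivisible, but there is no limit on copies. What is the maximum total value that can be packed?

Best value-per-unit is option 3 at 38/4; filling with it alone gives 7×38 = 266.
Optimal mix: 1×option 1 + 7×option 3 → length 31, value 289.

289 score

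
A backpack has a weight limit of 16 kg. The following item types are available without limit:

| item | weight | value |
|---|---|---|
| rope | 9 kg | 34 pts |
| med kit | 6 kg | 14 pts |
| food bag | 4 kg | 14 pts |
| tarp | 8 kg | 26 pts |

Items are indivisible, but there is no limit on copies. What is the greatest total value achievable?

56 pts

Best value-per-unit is rope at 34/9; filling with it alone gives 1×34 = 34.
Optimal mix: 4×food bag → weight 16, value 56.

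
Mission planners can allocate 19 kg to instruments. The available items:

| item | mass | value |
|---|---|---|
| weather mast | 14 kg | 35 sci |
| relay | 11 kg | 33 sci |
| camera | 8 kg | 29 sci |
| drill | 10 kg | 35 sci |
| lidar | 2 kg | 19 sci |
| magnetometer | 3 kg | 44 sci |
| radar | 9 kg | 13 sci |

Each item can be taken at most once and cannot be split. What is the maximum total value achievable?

98 sci

This is a 0/1 knapsack; check combinations near the capacity.
- drill+lidar+magnetometer: mass 10+2+3=15, value 35+19+44=98
- weather mast+lidar+magnetometer: mass 14+2+3=19, value 35+19+44=98
- relay+lidar+magnetometer: mass 11+2+3=16, value 33+19+44=96
- camera+lidar+magnetometer: mass 8+2+3=13, value 29+19+44=92
Best: 98 sci.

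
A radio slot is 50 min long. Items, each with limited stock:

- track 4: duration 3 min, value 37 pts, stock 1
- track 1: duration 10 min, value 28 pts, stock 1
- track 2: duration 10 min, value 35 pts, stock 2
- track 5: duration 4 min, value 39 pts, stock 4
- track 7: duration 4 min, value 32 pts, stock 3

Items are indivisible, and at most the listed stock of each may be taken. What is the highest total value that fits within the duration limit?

327 pts

Best selections within duration 50 and stock limits:
- 1×track 4 + 2×track 2 + 4×track 5 + 2×track 7: duration 47, value 327
- 1×track 4 + 1×track 2 + 4×track 5 + 3×track 7: duration 41, value 324
Best: 327 pts.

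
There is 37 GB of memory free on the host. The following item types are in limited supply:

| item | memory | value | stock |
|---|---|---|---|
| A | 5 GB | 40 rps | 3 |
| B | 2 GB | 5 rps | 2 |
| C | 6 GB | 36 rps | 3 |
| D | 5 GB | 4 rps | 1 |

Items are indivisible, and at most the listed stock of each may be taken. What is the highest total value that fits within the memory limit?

238 rps

Top feasible selections:
- 3×A + 2×B + 3×C: memory 37, value 238
- 3×A + 1×B + 3×C: memory 35, value 233
- 3×A + 3×C: memory 33, value 228
Best: 238 rps.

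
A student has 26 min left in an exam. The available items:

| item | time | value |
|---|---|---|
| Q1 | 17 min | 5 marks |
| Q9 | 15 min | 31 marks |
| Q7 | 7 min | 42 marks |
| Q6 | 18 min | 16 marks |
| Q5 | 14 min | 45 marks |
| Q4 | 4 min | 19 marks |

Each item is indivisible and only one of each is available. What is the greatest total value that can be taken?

106 marks

Check high-value combinations within 26 min:
- Q7+Q5+Q4: time 7+14+4=25, value 42+45+19=106
- Q9+Q7+Q4: time 15+7+4=26, value 31+42+19=92
- Q7+Q5: time 7+14=21, value 42+45=87
Best: 106 marks.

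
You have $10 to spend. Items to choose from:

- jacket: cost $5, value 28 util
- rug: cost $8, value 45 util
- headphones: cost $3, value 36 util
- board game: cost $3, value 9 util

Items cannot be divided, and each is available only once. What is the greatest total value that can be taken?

Check high-value combinations within $10:
- jacket+headphones: cost 5+3=8, value 28+36=64
- headphones+board game: cost 3+3=6, value 36+9=45
- rug: cost 8, value 45
Best: 64 util.

64 util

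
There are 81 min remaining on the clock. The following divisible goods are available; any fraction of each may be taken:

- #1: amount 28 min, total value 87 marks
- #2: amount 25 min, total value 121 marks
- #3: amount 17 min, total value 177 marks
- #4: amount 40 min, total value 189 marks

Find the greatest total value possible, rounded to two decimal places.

Take in order of value per unit:
- #3 (177/17 per unit): all 17 → value 177, running total 177.00
- #2 (121/25 per unit): all 25 → value 121, running total 298.00
- #4 (189/40 per unit): 39 of 40 → value 39×189/40 = 184.2750, running total 482.28
Total 482.28.

482.28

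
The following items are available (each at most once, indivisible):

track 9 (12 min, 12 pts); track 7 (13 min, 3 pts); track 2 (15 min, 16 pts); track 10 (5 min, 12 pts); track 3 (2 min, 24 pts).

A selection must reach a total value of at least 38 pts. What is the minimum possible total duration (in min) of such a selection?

Subsets with value ≥ 38, sorted by total duration:
- track 2+track 3: duration 17, value 40
- track 9+track 10+track 3: duration 19, value 48
- track 7+track 10+track 3: duration 20, value 39
Minimum duration: 17 min.

17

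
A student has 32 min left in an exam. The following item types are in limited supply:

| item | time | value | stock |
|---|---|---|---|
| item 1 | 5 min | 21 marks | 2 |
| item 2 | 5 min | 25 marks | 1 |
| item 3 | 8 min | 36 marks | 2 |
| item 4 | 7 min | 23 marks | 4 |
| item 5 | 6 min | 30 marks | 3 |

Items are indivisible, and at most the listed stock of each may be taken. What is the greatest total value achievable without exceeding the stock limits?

151 marks

Top feasible selections:
- 1×item 2 + 1×item 3 + 3×item 5: time 31, value 151
- 1×item 1 + 1×item 2 + 2×item 3 + 1×item 5: time 32, value 148
- 1×item 1 + 1×item 3 + 3×item 5: time 31, value 147
- 1×item 2 + 1×item 3 + 1×item 4 + 2×item 5: time 32, value 144
Best: 151 marks.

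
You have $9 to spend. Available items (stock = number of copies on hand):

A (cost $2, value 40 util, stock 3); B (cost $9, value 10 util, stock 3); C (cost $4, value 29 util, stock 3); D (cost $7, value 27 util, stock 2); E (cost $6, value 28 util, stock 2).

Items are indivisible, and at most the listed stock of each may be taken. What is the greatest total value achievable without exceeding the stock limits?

Best selections within cost 9 and stock limits:
- 3×A: cost 6, value 120
- 2×A + 1×C: cost 8, value 109
- 2×A: cost 4, value 80
- 1×A + 1×C: cost 6, value 69
Best: 120 util.

120 util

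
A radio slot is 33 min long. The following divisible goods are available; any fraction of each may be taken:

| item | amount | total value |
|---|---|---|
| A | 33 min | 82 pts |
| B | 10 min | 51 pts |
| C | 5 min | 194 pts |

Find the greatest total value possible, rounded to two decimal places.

Take in order of value per unit:
- C (194/5 per unit): all 5 → value 194, running total 194.00
- B (51/10 per unit): all 10 → value 51, running total 245.00
- A (82/33 per unit): 18 of 33 → value 18×82/33 = 44.7273, running total 289.73
Total 289.73.

289.73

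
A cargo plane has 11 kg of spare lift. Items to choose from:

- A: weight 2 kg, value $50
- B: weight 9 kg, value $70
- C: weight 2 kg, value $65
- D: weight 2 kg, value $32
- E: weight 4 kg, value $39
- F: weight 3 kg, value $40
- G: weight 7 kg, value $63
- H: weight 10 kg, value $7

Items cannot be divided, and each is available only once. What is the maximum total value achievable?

$194

Check high-value combinations within 11 kg:
- A+C+E+F: weight 2+2+4+3=11, value 50+65+39+40=194
- A+C+D+F: weight 2+2+2+3=9, value 50+65+32+40=187
- A+C+D+E: weight 2+2+2+4=10, value 50+65+32+39=186
- A+C+G: weight 2+2+7=11, value 50+65+63=178
Best: $194.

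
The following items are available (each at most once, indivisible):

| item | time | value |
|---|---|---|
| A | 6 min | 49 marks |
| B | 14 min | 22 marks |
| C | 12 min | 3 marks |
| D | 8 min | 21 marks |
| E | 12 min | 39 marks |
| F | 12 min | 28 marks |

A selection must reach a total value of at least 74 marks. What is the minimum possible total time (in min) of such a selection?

Subsets with value ≥ 74, sorted by total time:
- A+E: time 18, value 88
- A+F: time 18, value 77
- A+D+E: time 26, value 109
- A+D+F: time 26, value 98
Minimum time: 18 min.

18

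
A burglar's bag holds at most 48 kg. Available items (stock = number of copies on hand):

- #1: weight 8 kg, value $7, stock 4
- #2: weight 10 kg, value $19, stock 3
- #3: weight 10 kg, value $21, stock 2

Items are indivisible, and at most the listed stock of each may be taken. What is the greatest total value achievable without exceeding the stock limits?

Top feasible selections:
- 1×#1 + 2×#2 + 2×#3: weight 48, value 87
- 1×#1 + 3×#2 + 1×#3: weight 48, value 85
- 2×#2 + 2×#3: weight 40, value 80
- 3×#2 + 1×#3: weight 40, value 78
Best: $87.

$87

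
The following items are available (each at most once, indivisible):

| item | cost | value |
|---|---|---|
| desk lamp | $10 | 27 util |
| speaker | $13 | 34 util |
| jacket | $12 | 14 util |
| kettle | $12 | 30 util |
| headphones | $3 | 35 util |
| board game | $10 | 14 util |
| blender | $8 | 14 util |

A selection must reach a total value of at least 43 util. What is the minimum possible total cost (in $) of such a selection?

11

Subsets with value ≥ 43, sorted by total cost:
- headphones+blender: cost 11, value 49
- desk lamp+headphones: cost 13, value 62
Minimum cost: 11 $.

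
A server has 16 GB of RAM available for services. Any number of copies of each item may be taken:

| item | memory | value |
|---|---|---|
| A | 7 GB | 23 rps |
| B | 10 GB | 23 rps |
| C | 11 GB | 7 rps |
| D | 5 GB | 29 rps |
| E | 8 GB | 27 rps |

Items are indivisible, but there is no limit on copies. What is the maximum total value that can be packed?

87 rps

Best value-per-unit is D at 29/5, and filling with it alone uses memory 3×5=15. No mix of the others beats 3×29 = 87.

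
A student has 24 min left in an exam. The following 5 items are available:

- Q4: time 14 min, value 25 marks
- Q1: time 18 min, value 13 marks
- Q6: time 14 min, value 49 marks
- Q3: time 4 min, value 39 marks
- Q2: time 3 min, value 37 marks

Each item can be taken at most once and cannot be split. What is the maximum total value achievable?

125 marks

Check high-value combinations within 24 min:
- Q6+Q3+Q2: time 14+4+3=21, value 49+39+37=125
- Q4+Q3+Q2: time 14+4+3=21, value 25+39+37=101
- Q6+Q3: time 14+4=18, value 49+39=88
Best: 125 marks.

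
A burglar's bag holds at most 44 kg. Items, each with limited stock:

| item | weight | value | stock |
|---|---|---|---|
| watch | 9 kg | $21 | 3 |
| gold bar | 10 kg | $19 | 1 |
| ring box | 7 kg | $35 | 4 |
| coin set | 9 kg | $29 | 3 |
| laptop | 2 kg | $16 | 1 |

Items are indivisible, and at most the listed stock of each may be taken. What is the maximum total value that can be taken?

Best selections within weight 44 and stock limits:
- 4×ring box + 1×coin set + 1×laptop: weight 39, value 185
- 3×ring box + 2×coin set + 1×laptop: weight 41, value 179
Best: $185.

$185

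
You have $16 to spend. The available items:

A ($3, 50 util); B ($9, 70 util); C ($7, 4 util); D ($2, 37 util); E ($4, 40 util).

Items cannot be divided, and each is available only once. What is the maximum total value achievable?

160 util

Check high-value combinations within $16:
- A+B+E: cost 3+9+4=16, value 50+70+40=160
- A+B+D: cost 3+9+2=14, value 50+70+37=157
- B+D+E: cost 9+2+4=15, value 70+37+40=147
- A+C+D+E: cost 3+7+2+4=16, value 50+4+37+40=131
Best: 160 util.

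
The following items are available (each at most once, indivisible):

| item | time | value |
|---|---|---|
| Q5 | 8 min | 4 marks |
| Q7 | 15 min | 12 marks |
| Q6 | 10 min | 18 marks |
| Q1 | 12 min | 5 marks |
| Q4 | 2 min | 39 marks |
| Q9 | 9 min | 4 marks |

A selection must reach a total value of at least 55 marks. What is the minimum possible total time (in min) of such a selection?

Subsets with value ≥ 55, sorted by total time:
- Q6+Q4: time 12, value 57
- Q5+Q6+Q4: time 20, value 61
Minimum time: 12 min.

12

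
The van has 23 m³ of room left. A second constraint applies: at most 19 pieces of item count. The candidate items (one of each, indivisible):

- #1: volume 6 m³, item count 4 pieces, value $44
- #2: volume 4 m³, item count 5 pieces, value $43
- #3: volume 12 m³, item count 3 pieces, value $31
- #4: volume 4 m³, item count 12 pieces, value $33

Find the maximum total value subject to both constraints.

$118

Feasible sets respecting both limits:
- #1+#2+#3: volume 22, item count 12, value 118
- #1+#3+#4: volume 22, item count 19, value 108
- #1+#2: volume 10, item count 9, value 87
- #1+#4: volume 10, item count 16, value 77
Best: $118.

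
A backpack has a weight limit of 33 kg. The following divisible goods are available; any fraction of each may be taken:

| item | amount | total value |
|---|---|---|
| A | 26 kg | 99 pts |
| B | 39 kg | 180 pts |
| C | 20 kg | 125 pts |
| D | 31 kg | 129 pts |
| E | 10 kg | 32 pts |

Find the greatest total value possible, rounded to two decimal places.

Take in order of value per unit:
- C (125/20 per unit): all 20 → value 125, running total 125.00
- B (180/39 per unit): 13 of 39 → value 13×180/39 = 60.0000, running total 185.00
Total 185.00.

185.00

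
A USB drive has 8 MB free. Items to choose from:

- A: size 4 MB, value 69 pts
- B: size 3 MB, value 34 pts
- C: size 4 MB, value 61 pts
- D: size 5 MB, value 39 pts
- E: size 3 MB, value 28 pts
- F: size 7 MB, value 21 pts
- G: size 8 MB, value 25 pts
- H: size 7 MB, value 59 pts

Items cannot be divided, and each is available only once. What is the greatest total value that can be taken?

This is a 0/1 knapsack; check combinations near the capacity.
- A+C: size 4+4=8, value 69+61=130
- A+B: size 4+3=7, value 69+34=103
- A+E: size 4+3=7, value 69+28=97
- B+C: size 3+4=7, value 34+61=95
Best: 130 pts.

130 pts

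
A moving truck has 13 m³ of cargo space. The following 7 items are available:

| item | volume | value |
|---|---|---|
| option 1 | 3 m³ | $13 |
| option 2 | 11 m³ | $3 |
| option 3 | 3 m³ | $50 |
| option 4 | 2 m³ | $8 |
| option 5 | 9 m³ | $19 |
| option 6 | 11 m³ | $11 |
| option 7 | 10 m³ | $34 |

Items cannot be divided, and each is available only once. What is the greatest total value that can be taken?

This is a 0/1 knapsack; check combinations near the capacity.
- option 3+option 7: volume 3+10=13, value 50+34=84
- option 1+option 3+option 4: volume 3+3+2=8, value 13+50+8=71
- option 3+option 5: volume 3+9=12, value 50+19=69
- option 1+option 3: volume 3+3=6, value 13+50=63
Best: $84.

$84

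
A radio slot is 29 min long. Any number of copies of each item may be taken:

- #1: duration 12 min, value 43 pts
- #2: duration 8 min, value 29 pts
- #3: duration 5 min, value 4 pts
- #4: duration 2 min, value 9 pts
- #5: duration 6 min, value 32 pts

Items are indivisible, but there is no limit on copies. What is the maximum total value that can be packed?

Best value-per-unit is #5 at 32/6; filling with it alone gives 4×32 = 128.
Optimal mix: 2×#4 + 4×#5 → duration 28, value 146.

146 pts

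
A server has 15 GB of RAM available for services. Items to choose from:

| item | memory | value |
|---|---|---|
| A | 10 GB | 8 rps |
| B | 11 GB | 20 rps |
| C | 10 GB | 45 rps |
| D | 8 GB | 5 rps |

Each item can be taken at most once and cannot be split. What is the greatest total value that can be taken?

This is a 0/1 knapsack; check combinations near the capacity.
- C: memory 10, value 45
- B: memory 11, value 20
- A: memory 10, value 8
- D: memory 8, value 5
Best: 45 rps.

45 rps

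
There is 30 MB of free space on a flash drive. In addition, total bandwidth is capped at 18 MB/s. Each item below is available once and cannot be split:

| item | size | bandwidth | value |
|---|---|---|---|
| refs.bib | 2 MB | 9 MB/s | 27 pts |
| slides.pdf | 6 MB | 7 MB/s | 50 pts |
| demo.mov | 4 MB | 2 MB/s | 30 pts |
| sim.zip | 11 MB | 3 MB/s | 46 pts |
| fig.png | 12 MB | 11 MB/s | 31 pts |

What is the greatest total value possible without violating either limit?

126 pts

Feasible sets respecting both limits:
- slides.pdf+demo.mov+sim.zip: size 21, bandwidth 12, value 126
- refs.bib+slides.pdf+demo.mov: size 12, bandwidth 18, value 107
- demo.mov+sim.zip+fig.png: size 27, bandwidth 16, value 107
- refs.bib+demo.mov+sim.zip: size 17, bandwidth 14, value 103
Best: 126 pts.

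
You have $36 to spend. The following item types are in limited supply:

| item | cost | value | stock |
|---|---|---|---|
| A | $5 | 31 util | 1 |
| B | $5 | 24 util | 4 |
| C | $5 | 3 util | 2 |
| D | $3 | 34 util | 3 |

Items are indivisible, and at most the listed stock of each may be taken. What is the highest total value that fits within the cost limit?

Top feasible selections:
- 1×A + 4×B + 3×D: cost 34, value 229
- 1×A + 3×B + 1×C + 3×D: cost 34, value 208
- 1×A + 3×B + 3×D: cost 29, value 205
Best: 229 util.

229 util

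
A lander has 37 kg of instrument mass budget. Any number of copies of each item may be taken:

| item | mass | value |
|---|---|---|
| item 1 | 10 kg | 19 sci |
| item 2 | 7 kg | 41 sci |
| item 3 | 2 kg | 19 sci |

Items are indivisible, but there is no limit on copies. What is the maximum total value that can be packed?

Best value-per-unit is item 3 at 19/2, and filling with it alone uses mass 18×2=36. No mix of the others beats 18×19 = 342.

342 sci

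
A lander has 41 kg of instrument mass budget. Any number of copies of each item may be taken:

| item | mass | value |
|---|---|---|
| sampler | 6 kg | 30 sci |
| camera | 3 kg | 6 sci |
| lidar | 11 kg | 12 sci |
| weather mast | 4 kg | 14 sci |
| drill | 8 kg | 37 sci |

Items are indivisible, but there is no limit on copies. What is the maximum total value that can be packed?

194 sci

Best value-per-unit is sampler at 30/6; filling with it alone gives 6×30 = 180.
Optimal mix: 6×sampler + 1×weather mast → mass 40, value 194.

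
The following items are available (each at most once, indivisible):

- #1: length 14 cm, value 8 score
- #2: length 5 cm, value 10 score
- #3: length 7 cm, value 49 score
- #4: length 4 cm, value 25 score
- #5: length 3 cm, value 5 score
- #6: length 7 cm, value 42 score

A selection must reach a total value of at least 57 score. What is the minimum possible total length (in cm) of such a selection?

11

Subsets with value ≥ 57, sorted by total length:
- #3+#4: length 11, value 74
- #4+#6: length 11, value 67
Minimum length: 11 cm.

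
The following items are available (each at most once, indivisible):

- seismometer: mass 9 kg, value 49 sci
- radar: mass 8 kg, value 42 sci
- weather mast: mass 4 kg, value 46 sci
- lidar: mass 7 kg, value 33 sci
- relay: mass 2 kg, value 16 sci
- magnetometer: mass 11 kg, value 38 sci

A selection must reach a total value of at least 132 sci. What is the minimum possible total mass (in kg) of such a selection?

Subsets with value ≥ 132, sorted by total mass:
- seismometer+radar+weather mast: mass 21, value 137
- radar+weather mast+lidar+relay: mass 21, value 137
- seismometer+weather mast+lidar+relay: mass 22, value 144
Minimum mass: 21 kg.

21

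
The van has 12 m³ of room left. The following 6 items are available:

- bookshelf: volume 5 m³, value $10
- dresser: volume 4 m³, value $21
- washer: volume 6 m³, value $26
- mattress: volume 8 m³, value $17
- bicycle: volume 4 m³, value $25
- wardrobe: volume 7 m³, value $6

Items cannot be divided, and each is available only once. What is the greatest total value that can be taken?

$51

Check high-value combinations within 12 m³:
- washer+bicycle: volume 6+4=10, value 26+25=51
- dresser+washer: volume 4+6=10, value 21+26=47
- dresser+bicycle: volume 4+4=8, value 21+25=46
- mattress+bicycle: volume 8+4=12, value 17+25=42
- dresser+mattress: volume 4+8=12, value 21+17=38
Best: $51.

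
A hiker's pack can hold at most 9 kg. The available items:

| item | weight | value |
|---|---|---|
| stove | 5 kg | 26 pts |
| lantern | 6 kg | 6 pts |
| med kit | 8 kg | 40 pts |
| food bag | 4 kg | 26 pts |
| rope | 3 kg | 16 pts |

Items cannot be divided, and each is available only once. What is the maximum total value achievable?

Check high-value combinations within 9 kg:
- stove+food bag: weight 5+4=9, value 26+26=52
- food bag+rope: weight 4+3=7, value 26+16=42
- stove+rope: weight 5+3=8, value 26+16=42
- med kit: weight 8, value 40
- food bag: weight 4, value 26
Best: 52 pts.

52 pts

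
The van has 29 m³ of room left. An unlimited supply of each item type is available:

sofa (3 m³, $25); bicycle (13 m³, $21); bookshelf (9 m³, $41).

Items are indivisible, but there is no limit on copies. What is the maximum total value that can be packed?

Best value-per-unit is sofa at 25/3, and filling with it alone uses volume 9×3=27. No mix of the others beats 9×25 = 225.

$225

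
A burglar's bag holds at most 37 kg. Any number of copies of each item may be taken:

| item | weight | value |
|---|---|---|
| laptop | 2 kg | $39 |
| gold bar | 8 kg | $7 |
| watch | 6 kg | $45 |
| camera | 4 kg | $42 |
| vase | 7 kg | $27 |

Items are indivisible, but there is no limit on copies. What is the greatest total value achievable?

Best value-per-unit is laptop at 39/2, and filling with it alone uses weight 18×2=36. No mix of the others beats 18×39 = 702.

$702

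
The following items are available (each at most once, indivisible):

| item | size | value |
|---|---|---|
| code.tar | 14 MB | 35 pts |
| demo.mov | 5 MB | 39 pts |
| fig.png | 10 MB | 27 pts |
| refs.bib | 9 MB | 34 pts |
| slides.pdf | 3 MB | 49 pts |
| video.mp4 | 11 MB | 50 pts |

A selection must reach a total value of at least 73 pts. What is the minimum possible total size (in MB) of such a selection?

Subsets with value ≥ 73, sorted by total size:
- demo.mov+slides.pdf: size 8, value 88
- refs.bib+slides.pdf: size 12, value 83
- fig.png+slides.pdf: size 13, value 76
- slides.pdf+video.mp4: size 14, value 99
Minimum size: 8 MB.

8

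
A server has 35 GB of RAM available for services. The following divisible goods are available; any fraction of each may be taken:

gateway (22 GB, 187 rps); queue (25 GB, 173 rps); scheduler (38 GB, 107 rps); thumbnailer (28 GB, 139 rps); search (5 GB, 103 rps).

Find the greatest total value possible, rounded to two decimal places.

345.36

Take in order of value per unit:
- search (103/5 per unit): all 5 → value 103, running total 103.00
- gateway (187/22 per unit): all 22 → value 187, running total 290.00
- queue (173/25 per unit): 8 of 25 → value 8×173/25 = 55.3600, running total 345.36
Total 345.36.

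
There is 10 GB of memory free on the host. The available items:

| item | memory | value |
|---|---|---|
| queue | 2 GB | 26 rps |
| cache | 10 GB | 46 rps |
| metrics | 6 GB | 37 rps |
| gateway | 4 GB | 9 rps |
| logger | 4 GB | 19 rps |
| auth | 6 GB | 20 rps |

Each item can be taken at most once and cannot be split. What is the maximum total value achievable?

Check high-value combinations within 10 GB:
- queue+metrics: memory 2+6=8, value 26+37=63
- metrics+logger: memory 6+4=10, value 37+19=56
- queue+gateway+logger: memory 2+4+4=10, value 26+9+19=54
- queue+auth: memory 2+6=8, value 26+20=46
Best: 63 rps.

63 rps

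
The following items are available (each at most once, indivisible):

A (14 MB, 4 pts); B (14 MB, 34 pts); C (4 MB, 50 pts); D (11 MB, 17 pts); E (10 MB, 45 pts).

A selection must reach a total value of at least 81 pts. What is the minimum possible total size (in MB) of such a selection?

Subsets with value ≥ 81, sorted by total size:
- C+E: size 14, value 95
- B+C: size 18, value 84
- C+D+E: size 25, value 112
- B+C+E: size 28, value 129
Minimum size: 14 MB.

14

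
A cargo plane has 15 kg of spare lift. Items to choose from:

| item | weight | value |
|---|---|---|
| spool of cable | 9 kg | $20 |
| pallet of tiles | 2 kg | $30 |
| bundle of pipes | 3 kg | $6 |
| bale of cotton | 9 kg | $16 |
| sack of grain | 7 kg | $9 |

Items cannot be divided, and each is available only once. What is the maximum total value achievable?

$56

Check high-value combinations within 15 kg:
- spool of cable+pallet of tiles+bundle of pipes: weight 9+2+3=14, value 20+30+6=56
- pallet of tiles+bundle of pipes+bale of cotton: weight 2+3+9=14, value 30+6+16=52
- spool of cable+pallet of tiles: weight 9+2=11, value 20+30=50
- pallet of tiles+bale of cotton: weight 2+9=11, value 30+16=46
Best: $56.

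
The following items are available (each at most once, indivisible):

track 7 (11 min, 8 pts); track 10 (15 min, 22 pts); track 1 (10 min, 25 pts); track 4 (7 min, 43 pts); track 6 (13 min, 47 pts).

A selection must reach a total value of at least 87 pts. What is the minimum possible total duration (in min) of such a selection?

20

Subsets with value ≥ 87, sorted by total duration:
- track 4+track 6: duration 20, value 90
- track 1+track 4+track 6: duration 30, value 115
- track 7+track 4+track 6: duration 31, value 98
Minimum duration: 20 min.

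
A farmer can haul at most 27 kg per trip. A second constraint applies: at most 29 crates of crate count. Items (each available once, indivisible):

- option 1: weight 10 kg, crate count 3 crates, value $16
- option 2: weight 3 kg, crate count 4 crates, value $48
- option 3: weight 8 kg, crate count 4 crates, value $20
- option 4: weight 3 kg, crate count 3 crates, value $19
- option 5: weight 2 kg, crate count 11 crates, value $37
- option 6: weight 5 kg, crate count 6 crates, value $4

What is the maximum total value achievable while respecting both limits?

$140

Feasible sets respecting both limits:
- option 1+option 2+option 3+option 4+option 5: weight 26, crate count 25, value 140
- option 2+option 3+option 4+option 5+option 6: weight 21, crate count 28, value 128
- option 2+option 3+option 4+option 5: weight 16, crate count 22, value 124
Best: $140.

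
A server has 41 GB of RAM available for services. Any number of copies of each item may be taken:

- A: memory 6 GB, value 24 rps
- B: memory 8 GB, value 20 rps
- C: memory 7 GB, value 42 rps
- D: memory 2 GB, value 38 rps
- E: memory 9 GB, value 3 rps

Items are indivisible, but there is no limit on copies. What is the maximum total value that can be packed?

760 rps

Best value-per-unit is D at 38/2, and filling with it alone uses memory 20×2=40. No mix of the others beats 20×38 = 760.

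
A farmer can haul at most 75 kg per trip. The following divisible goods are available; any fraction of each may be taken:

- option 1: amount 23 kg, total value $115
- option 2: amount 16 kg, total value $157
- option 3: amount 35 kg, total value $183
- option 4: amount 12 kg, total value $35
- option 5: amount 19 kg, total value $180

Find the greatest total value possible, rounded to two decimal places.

Take in order of value per unit:
- option 2 (157/16 per unit): all 16 → value 157, running total 157.00
- option 5 (180/19 per unit): all 19 → value 180, running total 337.00
- option 3 (183/35 per unit): all 35 → value 183, running total 520.00
- option 1 (115/23 per unit): 5 of 23 → value 5×115/23 = 25.0000, running total 545.00
Total 545.00.

545.00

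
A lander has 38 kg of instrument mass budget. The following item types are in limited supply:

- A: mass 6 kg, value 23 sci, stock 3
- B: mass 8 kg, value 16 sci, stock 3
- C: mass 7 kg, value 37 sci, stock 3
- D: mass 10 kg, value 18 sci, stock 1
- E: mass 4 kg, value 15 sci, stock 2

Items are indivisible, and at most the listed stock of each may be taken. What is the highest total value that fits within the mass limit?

172 sci

Top feasible selections:
- 2×A + 3×C + 1×E: mass 37, value 172
- 1×A + 3×C + 2×E: mass 35, value 164
Best: 172 sci.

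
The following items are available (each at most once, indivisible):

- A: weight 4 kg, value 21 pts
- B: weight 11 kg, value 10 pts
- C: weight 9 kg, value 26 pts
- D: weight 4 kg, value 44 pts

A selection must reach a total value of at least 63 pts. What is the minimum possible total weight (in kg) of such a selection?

Subsets with value ≥ 63, sorted by total weight:
- A+D: weight 8, value 65
- C+D: weight 13, value 70
Minimum weight: 8 kg.

8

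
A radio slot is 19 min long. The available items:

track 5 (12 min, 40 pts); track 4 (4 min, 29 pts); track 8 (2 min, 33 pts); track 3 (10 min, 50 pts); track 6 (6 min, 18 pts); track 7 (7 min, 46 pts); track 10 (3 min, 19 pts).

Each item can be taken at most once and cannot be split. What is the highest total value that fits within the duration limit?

131 pts

Check high-value combinations within 19 min:
- track 4+track 8+track 3+track 10: duration 4+2+10+3=19, value 29+33+50+19=131
- track 8+track 3+track 7: duration 2+10+7=19, value 33+50+46=129
- track 4+track 8+track 7+track 10: duration 4+2+7+3=16, value 29+33+46+19=127
- track 4+track 8+track 6+track 7: duration 4+2+6+7=19, value 29+33+18+46=126
- track 8+track 6+track 7+track 10: duration 2+6+7+3=18, value 33+18+46+19=116
Best: 131 pts.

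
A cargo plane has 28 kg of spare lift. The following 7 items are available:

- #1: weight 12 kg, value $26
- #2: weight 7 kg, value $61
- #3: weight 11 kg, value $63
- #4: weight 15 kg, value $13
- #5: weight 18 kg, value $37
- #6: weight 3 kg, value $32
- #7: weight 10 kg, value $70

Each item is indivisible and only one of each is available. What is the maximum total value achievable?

Check high-value combinations within 28 kg:
- #2+#3+#7: weight 7+11+10=28, value 61+63+70=194
- #3+#6+#7: weight 11+3+10=24, value 63+32+70=165
- #2+#6+#7: weight 7+3+10=20, value 61+32+70=163
- #2+#3+#6: weight 7+11+3=21, value 61+63+32=156
Best: $194.

$194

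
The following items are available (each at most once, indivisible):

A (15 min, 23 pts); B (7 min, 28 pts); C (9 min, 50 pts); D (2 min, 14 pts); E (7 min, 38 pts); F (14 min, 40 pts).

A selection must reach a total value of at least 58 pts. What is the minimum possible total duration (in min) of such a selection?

Subsets with value ≥ 58, sorted by total duration:
- C+D: duration 11, value 64
- B+E: duration 14, value 66
- C+E: duration 16, value 88
Minimum duration: 11 min.

11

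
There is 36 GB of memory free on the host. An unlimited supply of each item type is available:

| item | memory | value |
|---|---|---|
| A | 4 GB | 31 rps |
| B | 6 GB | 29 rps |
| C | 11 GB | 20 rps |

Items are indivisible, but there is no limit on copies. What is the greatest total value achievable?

Best value-per-unit is A at 31/4, and filling with it alone uses memory 9×4=36. No mix of the others beats 9×31 = 279.

279 rps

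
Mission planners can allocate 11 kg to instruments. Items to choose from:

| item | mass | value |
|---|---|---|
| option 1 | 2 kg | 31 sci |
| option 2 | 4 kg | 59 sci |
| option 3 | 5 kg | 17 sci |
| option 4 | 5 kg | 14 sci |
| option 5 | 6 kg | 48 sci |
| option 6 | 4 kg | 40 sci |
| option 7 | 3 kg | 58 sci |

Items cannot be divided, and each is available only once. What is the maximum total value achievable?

157 sci

This is a 0/1 knapsack; check combinations near the capacity.
- option 2+option 6+option 7: mass 4+4+3=11, value 59+40+58=157
- option 1+option 2+option 7: mass 2+4+3=9, value 31+59+58=148
- option 1+option 5+option 7: mass 2+6+3=11, value 31+48+58=137
Best: 157 sci.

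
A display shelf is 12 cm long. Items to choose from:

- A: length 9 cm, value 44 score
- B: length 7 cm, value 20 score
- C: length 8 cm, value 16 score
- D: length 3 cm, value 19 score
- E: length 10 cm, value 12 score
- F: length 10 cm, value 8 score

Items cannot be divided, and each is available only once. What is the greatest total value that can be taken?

63 score

Check high-value combinations within 12 cm:
- A+D: length 9+3=12, value 44+19=63
- A: length 9, value 44
- B+D: length 7+3=10, value 20+19=39
Best: 63 score.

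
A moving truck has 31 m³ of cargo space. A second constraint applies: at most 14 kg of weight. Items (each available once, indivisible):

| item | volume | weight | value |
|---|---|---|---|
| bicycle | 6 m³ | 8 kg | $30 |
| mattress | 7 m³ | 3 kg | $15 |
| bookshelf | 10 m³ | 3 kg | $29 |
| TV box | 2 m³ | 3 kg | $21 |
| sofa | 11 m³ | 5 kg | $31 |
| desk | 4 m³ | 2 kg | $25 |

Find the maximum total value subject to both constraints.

Feasible sets respecting both limits:
- bookshelf+TV box+sofa+desk: volume 27, weight 13, value 106
- mattress+bookshelf+TV box+sofa: volume 30, weight 14, value 96
- mattress+TV box+sofa+desk: volume 24, weight 13, value 92
Best: $106.

$106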